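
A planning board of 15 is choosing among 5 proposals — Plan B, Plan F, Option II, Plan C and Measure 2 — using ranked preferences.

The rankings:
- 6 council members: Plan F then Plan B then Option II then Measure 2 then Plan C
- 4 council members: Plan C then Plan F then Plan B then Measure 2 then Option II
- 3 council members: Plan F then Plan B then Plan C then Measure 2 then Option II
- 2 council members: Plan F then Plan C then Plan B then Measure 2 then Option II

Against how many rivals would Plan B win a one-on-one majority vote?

Plan B against each rival (15 council members):
Plan B–Plan F: Plan F 15–0.
Plan B vs Option II: 6+4+3+2 = 15 for Plan B, 0 for Option II — Plan B by 15–0.
Plan B vs Plan C: Plan B preferred on 6+3 = 9 ballots; Plan B wins 9–6.
Plan B vs Measure 2: Plan B, 15–0.
Plan B beats Option II, Plan C, Measure 2; loses to Plan F — 3 pairwise wins.

3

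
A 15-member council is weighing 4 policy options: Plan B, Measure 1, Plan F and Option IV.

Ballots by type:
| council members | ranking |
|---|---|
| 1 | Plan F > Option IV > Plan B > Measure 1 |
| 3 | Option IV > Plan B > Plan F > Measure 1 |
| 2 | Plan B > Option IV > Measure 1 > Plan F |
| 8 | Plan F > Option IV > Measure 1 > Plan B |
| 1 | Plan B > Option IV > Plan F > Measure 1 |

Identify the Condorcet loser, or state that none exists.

Plan B

Head-to-head results (15 council members):
Plan B vs Measure 1: Measure 1 wins 8–7.
Plan B vs Plan F: Plan F wins 9–6.
Plan B–Option IV: Option IV 12–3.
Measure 1 vs Plan F: Plan F wins 13–2.
Measure 1 vs Option IV: 0 for Measure 1, 15 for Option IV — Option IV by 15–0.
Plan F vs Option IV: Plan F wins 9–6.
Plan B loses to every other option — it is the Condorcet loser.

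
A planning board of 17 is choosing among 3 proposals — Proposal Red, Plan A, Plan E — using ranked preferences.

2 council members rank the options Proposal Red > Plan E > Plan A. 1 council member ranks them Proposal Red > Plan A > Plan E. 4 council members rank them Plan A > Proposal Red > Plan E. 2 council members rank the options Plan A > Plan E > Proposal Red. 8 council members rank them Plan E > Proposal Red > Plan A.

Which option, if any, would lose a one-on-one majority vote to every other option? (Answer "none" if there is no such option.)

Plan A

Pairwise majorities:
Proposal Red vs Plan A: Proposal Red preferred on 2+1+8 = 11 ballots; Proposal Red wins 11–6.
Proposal Red vs Plan E: Plan E wins 10–7.
Plan A vs Plan E: Plan A is ranked higher on 1+4+2 = 7 ballots, Plan E on 10. Plan E wins 10–7.
Plan A is beaten in every head-to-head and is the Condorcet loser.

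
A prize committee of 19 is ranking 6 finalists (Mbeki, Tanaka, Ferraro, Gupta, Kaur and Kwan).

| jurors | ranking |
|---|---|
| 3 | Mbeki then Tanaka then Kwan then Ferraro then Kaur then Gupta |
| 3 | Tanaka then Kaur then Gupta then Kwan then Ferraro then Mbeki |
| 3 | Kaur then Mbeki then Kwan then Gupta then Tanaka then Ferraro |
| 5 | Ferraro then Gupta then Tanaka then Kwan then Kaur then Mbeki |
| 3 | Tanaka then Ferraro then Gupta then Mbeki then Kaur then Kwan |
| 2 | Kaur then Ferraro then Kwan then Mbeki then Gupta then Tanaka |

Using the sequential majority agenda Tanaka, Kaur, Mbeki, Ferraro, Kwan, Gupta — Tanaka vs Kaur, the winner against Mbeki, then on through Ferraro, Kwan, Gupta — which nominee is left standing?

Round 1: Tanaka vs Kaur — 14–5, Tanaka advances.
Round 2: Tanaka vs Mbeki — 11–8, Tanaka advances.
Round 3: Tanaka vs Ferraro — 12–7, Tanaka advances.
Round 4: Tanaka vs Kwan — 14–5, Tanaka advances.
Round 5: Tanaka vs Gupta — 9–10, Gupta advances.
The agenda winner is Gupta.

Gupta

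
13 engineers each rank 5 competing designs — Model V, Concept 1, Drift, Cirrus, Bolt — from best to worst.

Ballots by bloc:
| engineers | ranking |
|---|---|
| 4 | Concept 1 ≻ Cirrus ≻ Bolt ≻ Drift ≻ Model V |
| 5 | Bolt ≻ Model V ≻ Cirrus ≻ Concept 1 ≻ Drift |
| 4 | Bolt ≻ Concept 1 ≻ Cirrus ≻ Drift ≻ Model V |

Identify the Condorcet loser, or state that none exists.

Model V

Head-to-head results (13 engineers):
Model V vs Concept 1: Concept 1 wins 8–5.
Model V vs Drift: Model V is ranked higher on 5 ballots, Drift on 8. Drift wins 8–5.
Model V–Cirrus: Cirrus 8–5.
Model V–Bolt: Bolt 13–0.
Concept 1–Drift: Concept 1 13–0.
Concept 1 vs Cirrus: Concept 1 is ranked higher on 4+4 = 8 ballots, Cirrus on 5. Concept 1 wins 8–5.
Concept 1 vs Bolt: 4 for Concept 1, 9 for Bolt — Bolt by 9–4.
Drift vs Cirrus: Drift preferred on 0 ballots; Cirrus wins 13–0.
Drift vs Bolt: Bolt, 13–0.
Cirrus–Bolt: Bolt 9–4.
Model V is beaten in every head-to-head and is the Condorcet loser.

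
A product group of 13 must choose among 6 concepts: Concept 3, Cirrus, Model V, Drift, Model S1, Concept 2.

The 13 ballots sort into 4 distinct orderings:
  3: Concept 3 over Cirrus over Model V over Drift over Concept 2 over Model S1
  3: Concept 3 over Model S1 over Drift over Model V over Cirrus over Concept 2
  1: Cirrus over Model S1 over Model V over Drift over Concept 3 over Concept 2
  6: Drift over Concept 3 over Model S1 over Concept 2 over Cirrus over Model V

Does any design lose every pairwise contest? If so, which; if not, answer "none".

Concept 2

Pairwise majorities:
Concept 3 vs Cirrus: 3+3+6 = 12 for Concept 3, 1 for Cirrus — Concept 3 by 12–1.
Concept 3 vs Model V: 12 to 1, Concept 3.
Concept 3–Drift: Drift 7–6.
Concept 3 vs Model S1: Concept 3 preferred on 3+3+6 = 12 ballots; Concept 3 wins 12–1.
Concept 3 vs Concept 2: Concept 3, 13–0.
Cirrus vs Model V: 3+1+6 = 10 for Cirrus, 3 for Model V — Cirrus by 10–3.
Cirrus vs Drift: 3+1 = 4 for Cirrus, 9 for Drift — Drift by 9–4.
Cirrus vs Model S1: Model S1, 9–4.
Cirrus vs Concept 2: Cirrus wins 7–6.
Model V vs Drift: Drift wins 9–4.
Model V vs Model S1: Model V is ranked higher on 3 ballots, Model S1 on 10. Model S1 wins 10–3.
Model V vs Concept 2: Model V preferred on 3+3+1 = 7 ballots; Model V wins 7–6.
Drift vs Model S1: Drift is ranked higher on 3+6 = 9 ballots, Model S1 on 4. Drift wins 9–4.
Drift vs Concept 2: Drift preferred on 3+3+1+6 = 13 ballots; Drift wins 13–0.
Model S1 vs Concept 2: Model S1 preferred on 3+1+6 = 10 ballots; Model S1 wins 10–3.
Concept 2 is beaten in every head-to-head and is the Condorcet loser.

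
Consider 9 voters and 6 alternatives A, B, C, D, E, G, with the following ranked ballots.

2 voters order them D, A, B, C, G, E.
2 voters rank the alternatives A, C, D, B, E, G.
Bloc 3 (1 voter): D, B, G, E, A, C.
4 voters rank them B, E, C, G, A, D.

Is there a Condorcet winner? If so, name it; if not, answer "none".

Pairwise majorities:
A vs B: A is ranked higher on 2+2 = 4 ballots, B on 5. B wins 5–4.
A vs C: A is ranked higher on 2+2+1 = 5 ballots, C on 4. A wins 5–4.
A vs D: 6 to 3, A.
A vs E: 4 to 5, E.
A vs G: 2+2 = 4 for A, 5 for G — G by 5–4.
B vs C: B preferred on 2+1+4 = 7 ballots; B wins 7–2.
B vs D: B preferred on 4 ballots; D wins 5–4.
B vs E: 9 to 0, B.
B vs G: B preferred on 2+2+1+4 = 9 ballots; B wins 9–0.
C vs D: 6 to 3, C.
C vs E: C preferred on 2+2 = 4 ballots; E wins 5–4.
C vs G: 8 to 1, C.
D vs E: D is ranked higher on 2+2+1 = 5 ballots, E on 4. D wins 5–4.
D vs G: D is ranked higher on 2+2+1 = 5 ballots, G on 4. D wins 5–4.
E vs G: E preferred on 2+4 = 6 ballots; E wins 6–3.
Every alternative loses at least once (A loses to B; B loses to D; C loses to A; D loses to A; E loses to B; G loses to B). The majority relation contains the cycle A → C → G → A, so there is no Condorcet winner.

none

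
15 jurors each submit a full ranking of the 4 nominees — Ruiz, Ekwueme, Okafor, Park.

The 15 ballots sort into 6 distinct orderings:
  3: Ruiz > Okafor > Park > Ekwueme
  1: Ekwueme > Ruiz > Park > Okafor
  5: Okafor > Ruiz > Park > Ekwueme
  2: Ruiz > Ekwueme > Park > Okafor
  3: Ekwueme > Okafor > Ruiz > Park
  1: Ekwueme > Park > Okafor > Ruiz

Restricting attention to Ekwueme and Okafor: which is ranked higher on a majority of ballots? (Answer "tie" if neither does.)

Ballots ranking Ekwueme above Okafor: 1 + 2 + 3 + 1 = 7.
Ballots ranking Okafor above Ekwueme: 15 − 7 = 8.
Okafor wins the head-to-head 8–7.

Okafor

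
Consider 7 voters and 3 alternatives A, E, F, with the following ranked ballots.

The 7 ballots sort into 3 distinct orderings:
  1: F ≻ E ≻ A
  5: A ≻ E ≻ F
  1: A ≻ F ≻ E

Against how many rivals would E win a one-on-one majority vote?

E against each rival (7 voters):
E vs A: E is ranked higher on 1 ballot, A on 6. A wins 6–1.
E vs F: E, 5–2.
E beats F; loses to A — 1 pairwise win.

1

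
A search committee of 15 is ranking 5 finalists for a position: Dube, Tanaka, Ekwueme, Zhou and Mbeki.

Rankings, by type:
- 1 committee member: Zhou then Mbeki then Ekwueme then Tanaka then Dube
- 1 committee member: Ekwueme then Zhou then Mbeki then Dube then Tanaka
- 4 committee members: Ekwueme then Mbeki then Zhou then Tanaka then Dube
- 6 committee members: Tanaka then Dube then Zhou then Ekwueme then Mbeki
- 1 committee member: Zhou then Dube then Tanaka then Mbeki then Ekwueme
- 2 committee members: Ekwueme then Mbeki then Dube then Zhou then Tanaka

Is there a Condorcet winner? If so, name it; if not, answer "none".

Head-to-head results (15 committee members):
Dube–Tanaka: Tanaka 11–4.
Dube vs Ekwueme: Ekwueme wins 8–7.
Dube vs Zhou: Dube, 8–7.
Dube vs Mbeki: Mbeki, 8–7.
Tanaka–Ekwueme: Ekwueme 8–7.
Tanaka vs Zhou: Zhou, 9–6.
Tanaka–Mbeki: Mbeki 8–7.
Ekwueme vs Zhou: Zhou wins 8–7.
Ekwueme vs Mbeki: Ekwueme wins 13–2.
Zhou vs Mbeki: Zhou, 9–6.
Each candidate drops at least one matchup (Dube loses to Tanaka; Tanaka loses to Ekwueme; Ekwueme loses to Zhou; Zhou loses to Dube; Mbeki loses to Ekwueme); the cycle Dube > Zhou > Tanaka > Dube rules out a Condorcet winner.

none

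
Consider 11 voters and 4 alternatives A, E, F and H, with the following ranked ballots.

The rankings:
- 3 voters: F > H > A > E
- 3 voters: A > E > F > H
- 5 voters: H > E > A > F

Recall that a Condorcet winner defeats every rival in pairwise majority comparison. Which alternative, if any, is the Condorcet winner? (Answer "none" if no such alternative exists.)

Pairwise majorities:
A vs E: 3+3 = 6 for A, 5 for E — A by 6–5.
A vs F: A is ranked higher on 3+5 = 8 ballots, F on 3. A wins 8–3.
A vs H: 3 for A, 8 for H — H by 8–3.
E vs F: E is ranked higher on 3+5 = 8 ballots, F on 3. E wins 8–3.
E vs H: 3 for E, 8 for H — H by 8–3.
F vs H: F is ranked higher on 3+3 = 6 ballots, H on 5. F wins 6–5.
Every alternative loses at least once (A loses to H; E loses to A; F loses to A; H loses to F). The majority relation contains the cycle A beats F beats H beats A, so there is no Condorcet winner.

none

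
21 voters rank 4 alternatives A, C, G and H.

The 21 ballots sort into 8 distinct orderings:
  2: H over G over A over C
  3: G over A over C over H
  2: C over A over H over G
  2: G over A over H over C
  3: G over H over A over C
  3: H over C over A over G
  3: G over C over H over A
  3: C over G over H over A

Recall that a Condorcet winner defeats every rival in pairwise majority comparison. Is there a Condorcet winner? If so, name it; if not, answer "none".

G

Check each pair by majority over 21 ballots:
A–C: C 11–10.
A vs G: 2+3 = 5 for A, 16 for G — G by 16–5.
A vs H: H wins 14–7.
C vs G: C is ranked higher on 2+3+3 = 8 ballots, G on 13. G wins 13–8.
C vs H: C, 11–10.
G vs H: 3+2+3+3+3 = 14 for G, 7 for H — G by 14–7.
G defeats every rival head-to-head and is the Condorcet winner.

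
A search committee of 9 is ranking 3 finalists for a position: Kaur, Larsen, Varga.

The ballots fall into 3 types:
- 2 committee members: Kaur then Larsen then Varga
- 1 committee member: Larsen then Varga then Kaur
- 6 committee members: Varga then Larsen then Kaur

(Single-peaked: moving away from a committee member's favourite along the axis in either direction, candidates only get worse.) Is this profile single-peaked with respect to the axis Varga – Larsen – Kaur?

yes

Axis positions: Varga=1, Larsen=2, Kaur=3.
Type 1 (peak Kaur at position 3): ranking walks positions 3-2-1, expanding outward from the peak — single-peaked.
Type 2 (peak Larsen at position 2): ranking walks positions 2-1-3, expanding outward from the peak — single-peaked.
Type 3 (peak Varga at position 1): ranking walks positions 1-2-3, expanding outward from the peak — single-peaked.
Every ranking is single-peaked on this axis.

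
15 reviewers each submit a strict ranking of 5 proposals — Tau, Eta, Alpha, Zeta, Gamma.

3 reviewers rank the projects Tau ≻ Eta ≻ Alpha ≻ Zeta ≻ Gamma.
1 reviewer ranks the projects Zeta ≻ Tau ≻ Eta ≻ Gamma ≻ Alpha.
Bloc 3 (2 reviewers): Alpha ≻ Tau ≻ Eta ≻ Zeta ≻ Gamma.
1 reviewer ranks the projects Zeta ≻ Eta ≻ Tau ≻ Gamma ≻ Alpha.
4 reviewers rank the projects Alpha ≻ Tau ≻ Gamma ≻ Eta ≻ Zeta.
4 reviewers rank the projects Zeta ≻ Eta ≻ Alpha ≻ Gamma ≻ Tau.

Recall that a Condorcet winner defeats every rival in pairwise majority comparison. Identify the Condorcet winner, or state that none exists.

Check each pair by majority over 15 ballots:
Tau vs Eta: Tau is ranked higher on 3+1+2+4 = 10 ballots, Eta on 5. Tau wins 10–5.
Tau vs Alpha: Tau is ranked higher on 3+1+1 = 5 ballots, Alpha on 10. Alpha wins 10–5.
Tau vs Zeta: Tau preferred on 3+2+4 = 9 ballots; Tau wins 9–6.
Tau vs Gamma: Tau is ranked higher on 3+1+2+1+4 = 11 ballots, Gamma on 4. Tau wins 11–4.
Eta vs Alpha: Eta is ranked higher on 3+1+1+4 = 9 ballots, Alpha on 6. Eta wins 9–6.
Eta vs Zeta: 9 to 6, Eta.
Eta vs Gamma: 11 to 4, Eta.
Alpha vs Zeta: 9 to 6, Alpha.
Alpha vs Gamma: Alpha preferred on 3+2+4+4 = 13 ballots; Alpha wins 13–2.
Zeta vs Gamma: 3+1+2+1+4 = 11 for Zeta, 4 for Gamma — Zeta by 11–4.
Every project loses at least once (Tau loses to Alpha; Eta loses to Tau; Alpha loses to Eta; Zeta loses to Tau; Gamma loses to Tau). The majority relation contains the cycle Tau beats Eta beats Alpha beats Tau, so there is no Condorcet winner.

none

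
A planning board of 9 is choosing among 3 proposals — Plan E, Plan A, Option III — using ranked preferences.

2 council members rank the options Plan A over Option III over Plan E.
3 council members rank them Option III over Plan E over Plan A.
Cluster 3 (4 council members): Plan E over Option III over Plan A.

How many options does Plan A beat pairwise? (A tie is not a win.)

Plan A against each rival (9 council members):
Plan A vs Plan E: 2 to 7, Plan E.
Plan A vs Option III: 2 to 7, Option III.
Plan A beats no one; loses to Plan E, Option III — 0 pairwise wins.

0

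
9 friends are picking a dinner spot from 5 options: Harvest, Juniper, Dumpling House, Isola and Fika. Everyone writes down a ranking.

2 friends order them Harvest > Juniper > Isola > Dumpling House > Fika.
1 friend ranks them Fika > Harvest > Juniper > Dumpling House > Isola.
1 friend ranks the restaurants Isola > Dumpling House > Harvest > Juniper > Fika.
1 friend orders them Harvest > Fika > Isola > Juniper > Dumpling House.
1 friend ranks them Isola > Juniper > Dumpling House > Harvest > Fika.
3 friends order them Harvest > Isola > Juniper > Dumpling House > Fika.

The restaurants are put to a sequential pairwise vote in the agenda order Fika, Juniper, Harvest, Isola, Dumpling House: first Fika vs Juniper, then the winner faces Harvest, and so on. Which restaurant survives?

Round 1: Fika vs Juniper — 2–7, Juniper advances.
Round 2: Juniper vs Harvest — 1–8, Harvest advances.
Round 3: Harvest vs Isola — 7–2, Harvest advances.
Round 4: Harvest vs Dumpling House — 7–2, Harvest advances.
The agenda winner is Harvest.

Harvest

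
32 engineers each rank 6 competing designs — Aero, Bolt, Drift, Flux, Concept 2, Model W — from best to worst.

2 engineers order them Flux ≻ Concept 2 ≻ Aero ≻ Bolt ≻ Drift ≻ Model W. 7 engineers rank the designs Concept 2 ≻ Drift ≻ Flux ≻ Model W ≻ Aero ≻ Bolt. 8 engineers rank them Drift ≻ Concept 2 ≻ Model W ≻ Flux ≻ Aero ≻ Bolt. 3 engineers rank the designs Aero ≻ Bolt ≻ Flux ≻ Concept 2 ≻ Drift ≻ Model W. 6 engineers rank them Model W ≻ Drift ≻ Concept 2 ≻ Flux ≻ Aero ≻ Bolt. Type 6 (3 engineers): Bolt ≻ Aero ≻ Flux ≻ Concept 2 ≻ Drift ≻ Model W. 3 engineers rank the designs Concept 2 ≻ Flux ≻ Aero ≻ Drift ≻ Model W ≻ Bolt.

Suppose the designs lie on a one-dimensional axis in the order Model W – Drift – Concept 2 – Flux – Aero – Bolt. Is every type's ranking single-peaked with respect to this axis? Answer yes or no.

Axis positions: Model W=1, Drift=2, Concept 2=3, Flux=4, Aero=5, Bolt=6.
Type 1 (peak Flux at position 4): ranking walks positions 4-3-5-6-2-1, expanding outward from the peak — single-peaked.
Type 2 (peak Concept 2 at position 3): ranking walks positions 3-2-4-1-5-6, expanding outward from the peak — single-peaked.
Type 3 (peak Drift at position 2): ranking walks positions 2-3-1-4-5-6, expanding outward from the peak — single-peaked.
Type 4 (peak Aero at position 5): ranking walks positions 5-6-4-3-2-1, expanding outward from the peak — single-peaked.
Type 5 (peak Model W at position 1): ranking walks positions 1-2-3-4-5-6, expanding outward from the peak — single-peaked.
Type 6 (peak Bolt at position 6): ranking walks positions 6-5-4-3-2-1, expanding outward from the peak — single-peaked.
Type 7 (peak Concept 2 at position 3): ranking walks positions 3-4-5-2-1-6, expanding outward from the peak — single-peaked.
Every ranking is single-peaked on this axis.

yes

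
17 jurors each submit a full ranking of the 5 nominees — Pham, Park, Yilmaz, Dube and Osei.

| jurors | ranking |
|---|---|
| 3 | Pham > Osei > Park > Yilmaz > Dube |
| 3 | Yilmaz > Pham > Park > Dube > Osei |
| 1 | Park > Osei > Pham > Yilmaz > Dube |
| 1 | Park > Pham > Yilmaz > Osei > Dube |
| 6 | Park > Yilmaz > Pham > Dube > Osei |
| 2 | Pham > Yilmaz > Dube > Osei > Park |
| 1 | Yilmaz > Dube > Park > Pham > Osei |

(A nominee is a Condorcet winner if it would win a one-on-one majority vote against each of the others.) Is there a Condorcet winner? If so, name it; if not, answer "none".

Pairwise majorities:
Pham vs Park: 3+3+2 = 8 for Pham, 9 for Park — Park by 9–8.
Pham vs Yilmaz: Pham is ranked higher on 3+1+1+2 = 7 ballots, Yilmaz on 10. Yilmaz wins 10–7.
Pham vs Dube: Pham wins 16–1.
Pham vs Osei: 3+3+1+6+2+1 = 16 for Pham, 1 for Osei — Pham by 16–1.
Park–Yilmaz: Park 11–6.
Park vs Dube: 14 to 3, Park.
Park vs Osei: Park wins 12–5.
Yilmaz vs Dube: Yilmaz, 17–0.
Yilmaz–Osei: Yilmaz 13–4.
Dube vs Osei: Dube, 12–5.
Park wins every pairwise contest, so Park is the Condorcet winner.

Park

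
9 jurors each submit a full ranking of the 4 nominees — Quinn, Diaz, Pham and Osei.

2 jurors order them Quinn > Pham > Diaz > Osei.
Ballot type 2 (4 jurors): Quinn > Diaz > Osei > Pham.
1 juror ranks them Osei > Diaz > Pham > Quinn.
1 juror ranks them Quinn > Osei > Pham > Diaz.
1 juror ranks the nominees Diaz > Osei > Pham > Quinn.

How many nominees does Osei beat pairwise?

1

Osei against each rival (9 jurors):
Osei vs Quinn: Quinn wins 7–2.
Osei vs Diaz: Diaz, 7–2.
Osei vs Pham: Osei preferred on 4+1+1+1 = 7 ballots; Osei wins 7–2.
Osei beats Pham; loses to Quinn, Diaz — 1 pairwise win.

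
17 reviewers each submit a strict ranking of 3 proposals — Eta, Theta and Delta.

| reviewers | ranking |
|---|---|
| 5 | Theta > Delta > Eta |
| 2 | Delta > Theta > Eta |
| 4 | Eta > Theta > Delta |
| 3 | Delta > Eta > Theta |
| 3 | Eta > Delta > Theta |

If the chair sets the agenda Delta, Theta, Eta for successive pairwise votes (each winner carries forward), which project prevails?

Eta

Round 1: Delta vs Theta — 8–9, Theta advances.
Round 2: Theta vs Eta — 7–10, Eta advances.
Eta survives the agenda.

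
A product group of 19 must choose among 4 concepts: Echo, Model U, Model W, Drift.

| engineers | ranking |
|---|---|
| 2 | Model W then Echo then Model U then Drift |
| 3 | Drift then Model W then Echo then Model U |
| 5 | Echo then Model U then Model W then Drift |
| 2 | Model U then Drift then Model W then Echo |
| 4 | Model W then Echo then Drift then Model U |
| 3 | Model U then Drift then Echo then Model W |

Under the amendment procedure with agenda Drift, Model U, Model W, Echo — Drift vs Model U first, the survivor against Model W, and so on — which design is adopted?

Echo

Round 1: Drift vs Model U — 7–12, Model U advances.
Round 2: Model U vs Model W — 10–9, Model U advances.
Round 3: Model U vs Echo — 5–14, Echo advances.
Echo survives the agenda.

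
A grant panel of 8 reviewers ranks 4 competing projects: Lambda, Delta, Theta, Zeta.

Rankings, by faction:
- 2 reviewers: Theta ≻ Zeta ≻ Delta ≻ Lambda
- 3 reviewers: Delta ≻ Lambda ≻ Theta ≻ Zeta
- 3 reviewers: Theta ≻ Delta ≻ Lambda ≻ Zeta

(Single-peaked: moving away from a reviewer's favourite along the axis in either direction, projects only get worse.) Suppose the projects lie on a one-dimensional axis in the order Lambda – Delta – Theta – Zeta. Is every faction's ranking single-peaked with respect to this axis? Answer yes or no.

Axis positions: Lambda=1, Delta=2, Theta=3, Zeta=4.
Faction 1 (peak Theta at position 3): ranking walks positions 3-4-2-1, expanding outward from the peak — single-peaked.
Faction 2 (peak Delta at position 2): ranking walks positions 2-1-3-4, expanding outward from the peak — single-peaked.
Faction 3 (peak Theta at position 3): ranking walks positions 3-2-1-4, expanding outward from the peak — single-peaked.
Every ranking is single-peaked on this axis.

yes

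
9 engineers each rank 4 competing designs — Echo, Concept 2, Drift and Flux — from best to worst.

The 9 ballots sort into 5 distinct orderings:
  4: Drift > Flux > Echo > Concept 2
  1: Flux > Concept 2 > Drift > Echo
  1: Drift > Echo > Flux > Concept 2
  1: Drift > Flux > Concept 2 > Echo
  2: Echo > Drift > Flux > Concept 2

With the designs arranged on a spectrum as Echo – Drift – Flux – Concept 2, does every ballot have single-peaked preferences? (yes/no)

yes

Axis positions: Echo=1, Drift=2, Flux=3, Concept 2=4.
Faction 1 (peak Drift at position 2): ranking walks positions 2-3-1-4, expanding outward from the peak — single-peaked.
Faction 2 (peak Flux at position 3): ranking walks positions 3-4-2-1, expanding outward from the peak — single-peaked.
Faction 3 (peak Drift at position 2): ranking walks positions 2-1-3-4, expanding outward from the peak — single-peaked.
Faction 4 (peak Drift at position 2): ranking walks positions 2-3-4-1, expanding outward from the peak — single-peaked.
Faction 5 (peak Echo at position 1): ranking walks positions 1-2-3-4, expanding outward from the peak — single-peaked.
Every ranking is single-peaked on this axis.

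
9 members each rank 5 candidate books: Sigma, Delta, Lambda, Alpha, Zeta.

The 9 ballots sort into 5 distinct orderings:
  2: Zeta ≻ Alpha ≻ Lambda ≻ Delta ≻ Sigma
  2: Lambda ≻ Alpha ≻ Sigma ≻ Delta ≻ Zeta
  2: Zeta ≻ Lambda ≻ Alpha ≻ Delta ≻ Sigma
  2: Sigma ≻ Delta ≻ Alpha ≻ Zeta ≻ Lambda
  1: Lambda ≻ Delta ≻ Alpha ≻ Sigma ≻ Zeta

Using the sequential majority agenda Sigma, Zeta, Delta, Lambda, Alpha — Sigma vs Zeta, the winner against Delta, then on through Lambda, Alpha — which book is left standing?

Lambda

Round 1: Sigma vs Zeta — 5–4, Sigma advances.
Round 2: Sigma vs Delta — 4–5, Delta advances.
Round 3: Delta vs Lambda — 2–7, Lambda advances.
Round 4: Lambda vs Alpha — 5–4, Lambda advances.
Lambda survives the agenda.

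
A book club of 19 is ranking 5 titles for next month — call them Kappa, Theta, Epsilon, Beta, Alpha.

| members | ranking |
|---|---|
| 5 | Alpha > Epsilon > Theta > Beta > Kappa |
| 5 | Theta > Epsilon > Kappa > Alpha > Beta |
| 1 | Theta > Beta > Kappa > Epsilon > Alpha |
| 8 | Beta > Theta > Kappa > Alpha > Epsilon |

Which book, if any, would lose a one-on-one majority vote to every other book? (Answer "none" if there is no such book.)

none

Pairwise majorities:
Kappa–Theta: Theta 19–0.
Kappa–Epsilon: Epsilon 10–9.
Kappa vs Beta: Kappa preferred on 5 ballots; Beta wins 14–5.
Kappa vs Alpha: Kappa, 14–5.
Theta vs Epsilon: 14 to 5, Theta.
Theta vs Beta: Theta wins 11–8.
Theta–Alpha: Theta 14–5.
Epsilon vs Beta: Epsilon preferred on 5+5 = 10 ballots; Epsilon wins 10–9.
Epsilon vs Alpha: 5+1 = 6 for Epsilon, 13 for Alpha — Alpha by 13–6.
Beta vs Alpha: Alpha, 10–9.
Every book wins at least one matchup (Kappa beats Alpha; Theta beats Kappa; Epsilon beats Kappa; Beta beats Kappa; Alpha beats Epsilon), so there is no Condorcet loser.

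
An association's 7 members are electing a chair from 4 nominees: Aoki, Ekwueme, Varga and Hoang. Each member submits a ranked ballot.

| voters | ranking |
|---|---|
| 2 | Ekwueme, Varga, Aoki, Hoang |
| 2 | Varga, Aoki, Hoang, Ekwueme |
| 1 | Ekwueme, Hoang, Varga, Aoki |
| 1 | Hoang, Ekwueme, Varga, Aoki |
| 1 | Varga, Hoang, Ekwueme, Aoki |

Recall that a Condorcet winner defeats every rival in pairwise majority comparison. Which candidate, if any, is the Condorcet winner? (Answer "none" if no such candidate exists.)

Check each pair by majority over 7 ballots:
Aoki vs Ekwueme: 2 for Aoki, 5 for Ekwueme — Ekwueme by 5–2.
Aoki vs Varga: Aoki is ranked higher on 0 ballots, Varga on 7. Varga wins 7–0.
Aoki vs Hoang: 2+2 = 4 for Aoki, 3 for Hoang — Aoki by 4–3.
Ekwueme vs Varga: Ekwueme preferred on 2+1+1 = 4 ballots; Ekwueme wins 4–3.
Ekwueme vs Hoang: Ekwueme preferred on 2+1 = 3 ballots; Hoang wins 4–3.
Varga vs Hoang: 2+2+1 = 5 for Varga, 2 for Hoang — Varga by 5–2.
No candidate is unbeaten: Aoki loses to Ekwueme; Ekwueme loses to Hoang; Varga loses to Ekwueme; Hoang loses to Aoki. In particular Aoki > Hoang > Ekwueme > Aoki is a majority cycle — no Condorcet winner exists.

none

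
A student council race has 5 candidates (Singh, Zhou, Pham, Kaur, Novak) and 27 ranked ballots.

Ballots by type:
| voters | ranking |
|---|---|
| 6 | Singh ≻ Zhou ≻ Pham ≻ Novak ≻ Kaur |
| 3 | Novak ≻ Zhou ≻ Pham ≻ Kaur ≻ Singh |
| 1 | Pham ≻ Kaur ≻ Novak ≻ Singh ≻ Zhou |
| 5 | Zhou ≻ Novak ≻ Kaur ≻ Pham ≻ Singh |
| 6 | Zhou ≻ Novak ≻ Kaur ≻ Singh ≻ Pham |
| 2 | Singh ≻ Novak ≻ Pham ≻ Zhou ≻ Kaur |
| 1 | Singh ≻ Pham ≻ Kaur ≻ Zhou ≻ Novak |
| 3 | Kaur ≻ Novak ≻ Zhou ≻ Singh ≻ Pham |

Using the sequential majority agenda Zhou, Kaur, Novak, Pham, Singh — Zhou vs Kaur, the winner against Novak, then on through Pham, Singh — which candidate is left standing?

Round 1: Zhou vs Kaur — 22–5, Zhou advances.
Round 2: Zhou vs Novak — 18–9, Zhou advances.
Round 3: Zhou vs Pham — 23–4, Zhou advances.
Round 4: Zhou vs Singh — 17–10, Zhou advances.
The agenda winner is Zhou.

Zhou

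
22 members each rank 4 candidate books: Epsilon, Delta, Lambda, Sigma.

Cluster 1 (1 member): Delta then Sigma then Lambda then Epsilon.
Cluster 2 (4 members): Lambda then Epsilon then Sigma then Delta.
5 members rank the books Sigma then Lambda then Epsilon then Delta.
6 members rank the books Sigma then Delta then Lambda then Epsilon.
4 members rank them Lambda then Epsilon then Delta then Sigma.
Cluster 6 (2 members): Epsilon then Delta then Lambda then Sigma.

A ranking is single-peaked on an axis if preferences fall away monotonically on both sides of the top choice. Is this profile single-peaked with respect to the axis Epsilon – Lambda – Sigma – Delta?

Axis positions: Epsilon=1, Lambda=2, Sigma=3, Delta=4.
Cluster 1 (peak Delta at position 4): ranking walks positions 4-3-2-1, expanding outward from the peak — single-peaked.
Cluster 2 (peak Lambda at position 2): ranking walks positions 2-1-3-4, expanding outward from the peak — single-peaked.
Cluster 3 (peak Sigma at position 3): ranking walks positions 3-2-1-4, expanding outward from the peak — single-peaked.
Cluster 4 (peak Sigma at position 3): ranking walks positions 3-4-2-1, expanding outward from the peak — single-peaked.
Cluster 5: ranking walks positions 2-1-4-3; Delta is ranked above Sigma even though Sigma lies between Delta and the peak Lambda on the axis — preferences dip and rise again. Not single-peaked.
Cluster 6: ranking walks positions 1-4-2-3; Delta is ranked above Lambda even though Lambda lies between Delta and the peak Epsilon on the axis — preferences dip and rise again. Not single-peaked.
Cluster 5 violates single-peakedness, so the profile is not single-peaked on this axis.

no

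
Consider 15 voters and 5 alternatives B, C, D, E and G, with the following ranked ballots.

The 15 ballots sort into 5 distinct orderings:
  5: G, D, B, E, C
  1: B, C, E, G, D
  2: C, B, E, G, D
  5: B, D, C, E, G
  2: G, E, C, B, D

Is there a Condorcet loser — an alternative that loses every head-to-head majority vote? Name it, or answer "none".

Pairwise majorities:
B vs C: B preferred on 5+1+5 = 11 ballots; B wins 11–4.
B–D: B 10–5.
B vs E: 5+1+2+5 = 13 for B, 2 for E — B by 13–2.
B vs G: B preferred on 1+2+5 = 8 ballots; B wins 8–7.
C vs D: 5 to 10, D.
C vs E: 1+2+5 = 8 for C, 7 for E — C by 8–7.
C vs G: 8 to 7, C.
D vs E: D preferred on 5+5 = 10 ballots; D wins 10–5.
D–G: G 10–5.
E vs G: E preferred on 1+2+5 = 8 ballots; E wins 8–7.
Each alternative has at least one pairwise win (B beats C; C beats E; D beats C; E beats G; G beats D) — no Condorcet loser.

none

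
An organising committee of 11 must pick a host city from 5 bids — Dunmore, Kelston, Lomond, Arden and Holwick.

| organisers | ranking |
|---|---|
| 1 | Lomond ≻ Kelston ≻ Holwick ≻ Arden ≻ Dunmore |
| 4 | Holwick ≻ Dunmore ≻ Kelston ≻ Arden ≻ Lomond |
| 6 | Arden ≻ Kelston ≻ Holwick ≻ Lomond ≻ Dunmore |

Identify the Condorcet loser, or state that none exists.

Dunmore

Pairwise majorities:
Dunmore vs Kelston: 4 for Dunmore, 7 for Kelston — Kelston by 7–4.
Dunmore vs Lomond: Lomond wins 7–4.
Dunmore vs Arden: 4 for Dunmore, 7 for Arden — Arden by 7–4.
Dunmore vs Holwick: Holwick wins 11–0.
Kelston vs Lomond: Kelston, 10–1.
Kelston vs Arden: 1+4 = 5 for Kelston, 6 for Arden — Arden by 6–5.
Kelston vs Holwick: Kelston, 7–4.
Lomond vs Arden: Lomond is ranked higher on 1 ballot, Arden on 10. Arden wins 10–1.
Lomond vs Holwick: Holwick, 10–1.
Arden vs Holwick: Arden wins 6–5.
Dunmore is beaten in every head-to-head and is the Condorcet loser.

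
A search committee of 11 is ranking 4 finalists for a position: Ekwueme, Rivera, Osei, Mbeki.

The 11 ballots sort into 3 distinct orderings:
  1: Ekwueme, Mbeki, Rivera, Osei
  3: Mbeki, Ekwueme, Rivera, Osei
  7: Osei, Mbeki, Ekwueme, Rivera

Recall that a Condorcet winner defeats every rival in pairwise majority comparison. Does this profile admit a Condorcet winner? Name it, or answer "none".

Osei

Check each pair by majority over 11 ballots:
Ekwueme vs Rivera: Ekwueme is ranked higher on 1+3+7 = 11 ballots, Rivera on 0. Ekwueme wins 11–0.
Ekwueme vs Osei: Ekwueme preferred on 1+3 = 4 ballots; Osei wins 7–4.
Ekwueme–Mbeki: Mbeki 10–1.
Rivera–Osei: Osei 7–4.
Rivera–Mbeki: Mbeki 11–0.
Osei–Mbeki: Osei 7–4.
Osei defeats every rival head-to-head and is the Condorcet winner.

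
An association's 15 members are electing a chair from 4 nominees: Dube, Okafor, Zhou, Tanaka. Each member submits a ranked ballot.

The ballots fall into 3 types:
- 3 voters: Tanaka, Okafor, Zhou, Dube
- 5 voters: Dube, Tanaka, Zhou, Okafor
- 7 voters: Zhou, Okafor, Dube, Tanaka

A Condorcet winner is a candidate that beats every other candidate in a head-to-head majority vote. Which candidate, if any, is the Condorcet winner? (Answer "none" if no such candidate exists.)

Head-to-head results (15 voters):
Dube vs Okafor: 5 for Dube, 10 for Okafor — Okafor by 10–5.
Dube–Zhou: Zhou 10–5.
Dube vs Tanaka: Dube, 12–3.
Okafor vs Zhou: Okafor preferred on 3 ballots; Zhou wins 12–3.
Okafor vs Tanaka: Tanaka wins 8–7.
Zhou–Tanaka: Tanaka 8–7.
Every candidate loses at least once (Dube loses to Okafor; Okafor loses to Zhou; Zhou loses to Tanaka; Tanaka loses to Dube). The majority relation contains the cycle Dube beats Tanaka beats Okafor beats Dube, so there is no Condorcet winner.

none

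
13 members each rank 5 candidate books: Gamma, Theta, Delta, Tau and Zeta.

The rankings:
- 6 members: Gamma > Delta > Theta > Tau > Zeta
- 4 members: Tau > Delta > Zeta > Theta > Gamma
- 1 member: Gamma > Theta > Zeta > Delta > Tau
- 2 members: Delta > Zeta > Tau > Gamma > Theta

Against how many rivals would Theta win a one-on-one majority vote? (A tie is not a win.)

2

Theta against each rival (13 members):
Theta vs Gamma: Theta is ranked higher on 4 ballots, Gamma on 9. Gamma wins 9–4.
Theta vs Delta: 1 to 12, Delta.
Theta vs Tau: Theta wins 7–6.
Theta–Zeta: Theta 7–6.
Theta beats Tau, Zeta; loses to Gamma, Delta — 2 pairwise wins.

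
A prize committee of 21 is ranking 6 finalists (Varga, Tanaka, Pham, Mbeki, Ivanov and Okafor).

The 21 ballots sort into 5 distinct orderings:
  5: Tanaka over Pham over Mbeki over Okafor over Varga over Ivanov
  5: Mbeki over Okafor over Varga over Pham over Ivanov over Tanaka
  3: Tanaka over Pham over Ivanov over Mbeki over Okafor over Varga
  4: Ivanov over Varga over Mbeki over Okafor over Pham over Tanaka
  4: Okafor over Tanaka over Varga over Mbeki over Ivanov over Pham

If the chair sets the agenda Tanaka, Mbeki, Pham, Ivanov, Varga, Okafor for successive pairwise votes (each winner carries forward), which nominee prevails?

Okafor

Round 1: Tanaka vs Mbeki — 12–9, Tanaka advances.
Round 2: Tanaka vs Pham — 12–9, Tanaka advances.
Round 3: Tanaka vs Ivanov — 12–9, Tanaka advances.
Round 4: Tanaka vs Varga — 12–9, Tanaka advances.
Round 5: Tanaka vs Okafor — 8–13, Okafor advances.
The agenda winner is Okafor.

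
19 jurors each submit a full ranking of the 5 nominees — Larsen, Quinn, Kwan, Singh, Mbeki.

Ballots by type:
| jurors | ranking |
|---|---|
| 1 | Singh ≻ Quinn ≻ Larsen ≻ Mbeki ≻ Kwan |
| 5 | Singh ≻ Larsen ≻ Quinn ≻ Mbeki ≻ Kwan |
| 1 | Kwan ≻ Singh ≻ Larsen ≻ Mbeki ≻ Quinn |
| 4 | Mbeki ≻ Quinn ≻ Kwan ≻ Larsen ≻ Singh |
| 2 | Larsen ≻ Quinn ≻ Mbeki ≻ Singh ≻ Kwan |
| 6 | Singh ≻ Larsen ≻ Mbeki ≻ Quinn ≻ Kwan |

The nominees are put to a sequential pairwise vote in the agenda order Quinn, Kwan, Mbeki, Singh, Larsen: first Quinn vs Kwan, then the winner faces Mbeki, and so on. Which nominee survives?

Round 1: Quinn vs Kwan — 18–1, Quinn advances.
Round 2: Quinn vs Mbeki — 8–11, Mbeki advances.
Round 3: Mbeki vs Singh — 6–13, Singh advances.
Round 4: Singh vs Larsen — 13–6, Singh advances.
Singh survives the agenda.

Singh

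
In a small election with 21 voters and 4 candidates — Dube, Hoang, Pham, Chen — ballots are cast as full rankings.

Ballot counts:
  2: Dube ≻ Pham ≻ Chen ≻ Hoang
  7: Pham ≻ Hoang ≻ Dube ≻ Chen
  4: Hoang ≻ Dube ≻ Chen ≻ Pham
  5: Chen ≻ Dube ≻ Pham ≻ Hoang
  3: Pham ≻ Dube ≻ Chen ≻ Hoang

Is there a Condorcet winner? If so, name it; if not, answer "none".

none

Head-to-head results (21 voters):
Dube vs Hoang: 2+5+3 = 10 for Dube, 11 for Hoang — Hoang by 11–10.
Dube vs Pham: 11 to 10, Dube.
Dube vs Chen: Dube is ranked higher on 2+7+4+3 = 16 ballots, Chen on 5. Dube wins 16–5.
Hoang vs Pham: 4 for Hoang, 17 for Pham — Pham by 17–4.
Hoang vs Chen: Hoang is ranked higher on 7+4 = 11 ballots, Chen on 10. Hoang wins 11–10.
Pham vs Chen: Pham preferred on 2+7+3 = 12 ballots; Pham wins 12–9.
No candidate is unbeaten: Dube loses to Hoang; Hoang loses to Pham; Pham loses to Dube; Chen loses to Dube. In particular Dube beats Pham beats Hoang beats Dube is a majority cycle — no Condorcet winner exists.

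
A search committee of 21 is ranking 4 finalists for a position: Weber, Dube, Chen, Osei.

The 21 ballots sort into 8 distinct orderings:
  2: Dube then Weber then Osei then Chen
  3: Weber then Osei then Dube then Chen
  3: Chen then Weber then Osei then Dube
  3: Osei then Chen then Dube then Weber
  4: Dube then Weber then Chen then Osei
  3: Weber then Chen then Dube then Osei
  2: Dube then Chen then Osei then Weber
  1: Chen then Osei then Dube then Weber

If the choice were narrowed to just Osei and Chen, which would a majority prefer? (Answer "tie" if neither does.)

Ballots ranking Osei above Chen: 2 + 3 + 3 = 8.
Ballots ranking Chen above Osei: 21 − 8 = 13.
Chen wins the head-to-head 13–8.

Chen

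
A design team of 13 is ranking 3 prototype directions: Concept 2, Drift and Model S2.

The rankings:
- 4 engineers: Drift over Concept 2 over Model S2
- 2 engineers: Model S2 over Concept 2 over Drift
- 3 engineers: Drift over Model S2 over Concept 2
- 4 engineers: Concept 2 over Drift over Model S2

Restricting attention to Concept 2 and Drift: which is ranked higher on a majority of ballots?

Drift

Ballots ranking Concept 2 above Drift: 2 + 4 = 6.
Ballots ranking Drift above Concept 2: 13 − 6 = 7.
Drift wins the head-to-head 7–6.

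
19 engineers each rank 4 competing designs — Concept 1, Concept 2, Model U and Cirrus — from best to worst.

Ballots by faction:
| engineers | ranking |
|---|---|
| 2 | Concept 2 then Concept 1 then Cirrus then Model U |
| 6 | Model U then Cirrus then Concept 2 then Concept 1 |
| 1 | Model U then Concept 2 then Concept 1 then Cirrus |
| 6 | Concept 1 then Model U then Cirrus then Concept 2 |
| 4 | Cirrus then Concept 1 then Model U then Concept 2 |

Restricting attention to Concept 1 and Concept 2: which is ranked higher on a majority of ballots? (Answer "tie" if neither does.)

Ballots ranking Concept 1 above Concept 2: 6 + 4 = 10.
Ballots ranking Concept 2 above Concept 1: 19 − 10 = 9.
Concept 1 wins the head-to-head 10–9.

Concept 1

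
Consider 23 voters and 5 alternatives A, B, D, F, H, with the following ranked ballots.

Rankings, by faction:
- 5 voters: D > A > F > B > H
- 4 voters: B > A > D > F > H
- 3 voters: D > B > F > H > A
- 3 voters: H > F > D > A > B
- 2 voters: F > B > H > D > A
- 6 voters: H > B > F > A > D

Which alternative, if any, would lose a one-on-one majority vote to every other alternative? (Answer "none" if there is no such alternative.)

A

Head-to-head results (23 voters):
A vs B: A preferred on 5+3 = 8 ballots; B wins 15–8.
A vs D: A preferred on 4+6 = 10 ballots; D wins 13–10.
A vs F: A preferred on 5+4 = 9 ballots; F wins 14–9.
A vs H: H wins 14–9.
B vs D: B preferred on 4+2+6 = 12 ballots; B wins 12–11.
B vs F: B wins 13–10.
B vs H: 14 to 9, B.
D vs F: D is ranked higher on 5+4+3 = 12 ballots, F on 11. D wins 12–11.
D vs H: 12 to 11, D.
F–H: F 14–9.
Only A has no wins; A is the Condorcet loser.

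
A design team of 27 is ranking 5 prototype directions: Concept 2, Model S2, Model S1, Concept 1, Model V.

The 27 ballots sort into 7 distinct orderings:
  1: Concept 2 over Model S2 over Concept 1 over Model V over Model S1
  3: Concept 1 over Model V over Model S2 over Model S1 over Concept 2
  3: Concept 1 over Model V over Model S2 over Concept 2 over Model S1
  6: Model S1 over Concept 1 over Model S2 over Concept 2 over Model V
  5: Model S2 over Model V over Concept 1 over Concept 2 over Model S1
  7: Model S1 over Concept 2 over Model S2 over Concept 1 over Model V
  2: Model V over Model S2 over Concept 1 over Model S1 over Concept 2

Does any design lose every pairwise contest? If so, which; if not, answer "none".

Pairwise majorities:
Concept 2 vs Model S2: Model S2 wins 19–8.
Concept 2 vs Model S1: 9 to 18, Model S1.
Concept 2–Concept 1: Concept 1 19–8.
Concept 2 vs Model V: Concept 2 wins 14–13.
Model S2–Model S1: Model S2 14–13.
Model S2 vs Concept 1: Model S2 preferred on 1+5+7+2 = 15 ballots; Model S2 wins 15–12.
Model S2 vs Model V: Model S2, 19–8.
Model S1 vs Concept 1: Model S1 is ranked higher on 6+7 = 13 ballots, Concept 1 on 14. Concept 1 wins 14–13.
Model S1 vs Model V: Model V wins 14–13.
Concept 1–Model V: Concept 1 20–7.
No design is winless: Concept 2 beats Model V; Model S2 beats Concept 2; Model S1 beats Concept 2; Concept 1 beats Concept 2; Model V beats Model S1. There is no Condorcet loser.

none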